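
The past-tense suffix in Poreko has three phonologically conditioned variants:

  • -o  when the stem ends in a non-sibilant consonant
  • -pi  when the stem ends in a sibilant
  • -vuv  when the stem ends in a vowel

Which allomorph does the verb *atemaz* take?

-pi

*atemaz*: final sound = /z/, a sibilant → -pi.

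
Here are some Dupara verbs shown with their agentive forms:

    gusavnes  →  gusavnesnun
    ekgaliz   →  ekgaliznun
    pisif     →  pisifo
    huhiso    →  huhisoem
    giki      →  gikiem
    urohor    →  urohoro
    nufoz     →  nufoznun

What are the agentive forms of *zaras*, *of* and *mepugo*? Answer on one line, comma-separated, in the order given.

zarasnun, ofo, mepugoem

The alternation tracks the final sound of the stem — -nun when the stem ends in a sibilant (*gusavnes*, *ekgaliz*, *nufoz*); -o when the stem ends in a non-sibilant consonant (*pisif*, *urohor*); -em when the stem ends in a vowel (*huhiso*, *giki*).
*zaras*: final sound = /s/, a sibilant → -nun → *zarasnun*.
*of*: final sound = /f/, a non-sibilant consonant → -o → *ofo*.
*mepugo*: final sound = /o/, a vowel → -em → *mepugoem*.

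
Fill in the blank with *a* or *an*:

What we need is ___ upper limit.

The indefinite article is chosen by the initial *sound* of the following word, not its spelling.
*upper* begins with the sound /ʌ/ (u pronounced /ʌ/) — a vowel sound.
So the article is *an*: What we need is an upper limit.

an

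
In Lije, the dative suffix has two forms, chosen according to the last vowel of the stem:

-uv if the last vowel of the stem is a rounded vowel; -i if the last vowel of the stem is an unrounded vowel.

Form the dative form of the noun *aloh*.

The last vowel of *aloh* is /o/, which is a rounded vowel, so the suffix is -uv, giving *alohuv*.

alohuv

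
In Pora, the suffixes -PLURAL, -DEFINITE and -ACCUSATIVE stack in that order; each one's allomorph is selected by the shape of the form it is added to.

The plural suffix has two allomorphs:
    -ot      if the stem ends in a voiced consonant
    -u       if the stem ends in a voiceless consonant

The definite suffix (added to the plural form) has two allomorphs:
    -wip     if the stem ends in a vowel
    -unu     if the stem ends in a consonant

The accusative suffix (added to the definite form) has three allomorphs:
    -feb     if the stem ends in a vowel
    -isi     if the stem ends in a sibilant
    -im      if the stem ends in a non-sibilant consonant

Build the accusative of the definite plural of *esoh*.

*esoh*: final consonant = /h/, voiceless → -u → *esohu*.
Since the final sound of the plural form *esohu* is /u/ (a vowel), it takes -wip, giving *esohuwip*.
The definite form *esohuwip* — final sound /p/ (a non-sibilant consonant) → -im → *esohuwipim*.

esohuwipim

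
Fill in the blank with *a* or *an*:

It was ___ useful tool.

a

The indefinite article is chosen by the initial *sound* of the following word, not its spelling.
*useful* begins with the sound /juː/ (u pronounced /juː/) — a consonant sound.
So the article is *a*: It was a useful tool.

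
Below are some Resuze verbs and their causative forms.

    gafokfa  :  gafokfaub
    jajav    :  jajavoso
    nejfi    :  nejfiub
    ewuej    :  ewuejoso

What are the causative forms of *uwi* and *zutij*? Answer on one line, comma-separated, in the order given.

uwiub, zutijoso

Looking at the final sound of each stem: -oso when the stem ends in a consonant (*jajav*, *ewuej*); -ub when the stem ends in a vowel (*gafokfa*, *nejfi*).
The final sound of *uwi* is /i/, which is a vowel, so the suffix is -ub, giving *uwiub*.
*zutij* — final sound /j/ (a consonant) → -oso → *zutijoso*.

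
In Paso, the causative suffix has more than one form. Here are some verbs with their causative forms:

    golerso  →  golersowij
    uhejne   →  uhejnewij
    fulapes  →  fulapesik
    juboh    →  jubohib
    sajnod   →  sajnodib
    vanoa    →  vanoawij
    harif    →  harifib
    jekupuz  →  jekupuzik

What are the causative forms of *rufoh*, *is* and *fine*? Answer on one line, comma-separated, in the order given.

Looking at the final sound of each stem: -ik when the stem ends in a sibilant (*fulapes*, *jekupuz*); -ib when the stem ends in a non-sibilant consonant (*juboh*, *sajnod*, *harif*); -wij when the stem ends in a vowel (*golerso*, *uhejne*, *vanoa*).
Since the final sound of *rufoh* is /h/ (a non-sibilant consonant), it takes -ib, giving *rufohib*.
*is* — final sound /s/ (a sibilant) → -ik → *isik*.
*fine* — final sound /e/ (a vowel) → -wij → *finewij*.

rufohib, isik, finewij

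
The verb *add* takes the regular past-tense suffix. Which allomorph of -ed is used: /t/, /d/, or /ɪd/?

/ɪd/

The stem *add* ends in /t/ or /d/.
The -ed suffix is realized as /ɪd/ after /t, d/; as /t/ after other voiceless consonants; and as /d/ after other voiced sounds.
So -ed on *add* is pronounced /ɪd/.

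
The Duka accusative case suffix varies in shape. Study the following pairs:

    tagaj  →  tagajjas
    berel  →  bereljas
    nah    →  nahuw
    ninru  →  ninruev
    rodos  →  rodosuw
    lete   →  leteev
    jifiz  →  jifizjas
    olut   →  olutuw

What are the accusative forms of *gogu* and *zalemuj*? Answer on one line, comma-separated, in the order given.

goguev, zalemujjas

The pattern is voicing of the final sound: -uw when the stem ends in a voiceless consonant (*nah*, *rodos*, *olut*); -jas when the stem ends in a voiced consonant (*tagaj*, *berel*, *jifiz*); -ev when the stem ends in a vowel (*ninru*, *lete*).
Since the final sound of *gogu* is /u/ (a vowel), it takes -ev, giving *goguev*.
The final sound of *zalemuj* is /j/, which is a voiced consonant, so the suffix is -jas, giving *zalemujjas*.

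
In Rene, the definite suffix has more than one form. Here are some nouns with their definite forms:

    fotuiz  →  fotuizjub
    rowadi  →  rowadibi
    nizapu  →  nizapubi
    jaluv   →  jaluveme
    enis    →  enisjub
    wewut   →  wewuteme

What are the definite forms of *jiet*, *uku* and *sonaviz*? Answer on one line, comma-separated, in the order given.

jieteme, ukubi, sonavizjub

The alternation tracks the final sound of the stem — -jub when the stem ends in a sibilant (*fotuiz*, *enis*); -eme when the stem ends in a non-sibilant consonant (*jaluv*, *wewut*); -bi when the stem ends in a vowel (*rowadi*, *nizapu*).
Since the final sound of *jiet* is /t/ (a non-sibilant consonant), it takes -eme, giving *jieteme*.
Since the final sound of *uku* is /u/ (a vowel), it takes -bi, giving *ukubi*.
*sonaviz*: final sound = /z/, a sibilant → -jub → *sonavizjub*.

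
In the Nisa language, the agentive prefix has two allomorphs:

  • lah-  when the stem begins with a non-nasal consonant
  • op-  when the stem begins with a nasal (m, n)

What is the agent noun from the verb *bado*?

lahbado

*bado*: first consonant = /b/, non-nasal → lah- → *lahbado*.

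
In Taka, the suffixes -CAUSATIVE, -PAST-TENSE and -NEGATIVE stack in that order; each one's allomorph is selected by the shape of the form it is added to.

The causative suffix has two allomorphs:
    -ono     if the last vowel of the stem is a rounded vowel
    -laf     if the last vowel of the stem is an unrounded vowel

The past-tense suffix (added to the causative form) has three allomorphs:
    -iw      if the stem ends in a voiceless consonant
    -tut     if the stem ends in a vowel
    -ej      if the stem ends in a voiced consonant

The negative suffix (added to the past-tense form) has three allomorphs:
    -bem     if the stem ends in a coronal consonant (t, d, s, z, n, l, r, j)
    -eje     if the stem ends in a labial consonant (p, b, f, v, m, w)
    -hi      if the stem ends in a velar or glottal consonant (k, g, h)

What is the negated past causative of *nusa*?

nusalafiweje

Since the last vowel of *nusa* is /a/ (an unrounded vowel), it takes -laf, giving *nusalaf*.
Since the final sound of the causative form *nusalaf* is /f/ (a voiceless consonant), it takes -iw, giving *nusalafiw*.
The final consonant of the past-tense form *nusalafiw* is /w/, which is labial, so the negative suffix is -eje, giving *nusalafiweje*.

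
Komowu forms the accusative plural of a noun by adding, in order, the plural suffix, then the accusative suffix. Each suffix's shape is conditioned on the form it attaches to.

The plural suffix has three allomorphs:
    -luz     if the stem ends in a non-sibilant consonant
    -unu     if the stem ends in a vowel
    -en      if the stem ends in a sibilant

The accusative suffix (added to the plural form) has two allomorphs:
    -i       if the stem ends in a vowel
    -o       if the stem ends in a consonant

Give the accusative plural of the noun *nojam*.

Since the final sound of *nojam* is /m/ (a non-sibilant consonant), it takes -luz, giving *nojamluz*.
The plural form *nojamluz*: final sound = /z/, a consonant → -o → *nojamluzo*.

nojamluzo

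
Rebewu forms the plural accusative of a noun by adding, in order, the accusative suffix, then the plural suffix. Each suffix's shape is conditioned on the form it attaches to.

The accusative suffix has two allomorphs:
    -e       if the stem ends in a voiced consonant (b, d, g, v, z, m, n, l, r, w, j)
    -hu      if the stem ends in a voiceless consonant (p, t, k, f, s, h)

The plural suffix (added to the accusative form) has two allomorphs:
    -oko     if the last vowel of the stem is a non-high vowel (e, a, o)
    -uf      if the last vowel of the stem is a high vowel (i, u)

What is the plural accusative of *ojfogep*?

The final consonant of *ojfogep* is /p/, which is voiceless, so the accusative suffix is -hu, giving *ojfogephu*.
The last vowel of the accusative form *ojfogephu* is /u/, which is a high vowel, so the plural suffix is -uf, giving *ojfogephuuf*.

ojfogephuuf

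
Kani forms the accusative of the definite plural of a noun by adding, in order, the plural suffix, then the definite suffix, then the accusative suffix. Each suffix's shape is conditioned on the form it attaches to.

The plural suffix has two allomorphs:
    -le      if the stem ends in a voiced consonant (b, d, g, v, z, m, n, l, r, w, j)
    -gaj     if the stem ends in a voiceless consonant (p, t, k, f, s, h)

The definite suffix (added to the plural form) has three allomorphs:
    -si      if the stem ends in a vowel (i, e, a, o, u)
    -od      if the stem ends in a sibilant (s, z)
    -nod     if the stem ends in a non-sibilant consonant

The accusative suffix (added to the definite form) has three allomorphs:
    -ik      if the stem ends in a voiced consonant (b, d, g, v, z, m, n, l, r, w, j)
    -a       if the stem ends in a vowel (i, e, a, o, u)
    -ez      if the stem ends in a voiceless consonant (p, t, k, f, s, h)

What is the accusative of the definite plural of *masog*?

The final consonant of *masog* is /g/, which is voiced, so the plural suffix is -le, giving *masogle*.
Since the final sound of the plural form *masogle* is /e/ (a vowel), it takes -si, giving *masoglesi*.
The final sound of the definite form *masoglesi* is /i/, which is a vowel, so the accusative suffix is -a, giving *masoglesia*.

masoglesia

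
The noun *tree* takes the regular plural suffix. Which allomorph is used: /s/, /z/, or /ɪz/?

The stem *tree* ends in a voiced non-sibilant sound.
The plural suffix surfaces as /ɪz/ after sibilants, /s/ after other voiceless consonants, and /z/ after other voiced sounds.
So the plural -s on *tree* is pronounced /z/.

/z/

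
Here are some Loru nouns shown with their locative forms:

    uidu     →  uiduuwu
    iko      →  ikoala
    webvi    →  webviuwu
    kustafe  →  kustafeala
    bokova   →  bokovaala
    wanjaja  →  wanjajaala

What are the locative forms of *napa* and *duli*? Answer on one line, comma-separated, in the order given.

napaala, duliuwu

The alternation tracks the last vowel of the stem — -uwu when the last vowel of the stem is a high vowel (*uidu*, *webvi*); -ala when the last vowel of the stem is a non-high vowel (*iko*, *kustafe*, *bokova*, *wanjaja*).
*napa*: last vowel = /a/, a non-high vowel → -ala → *napaala*.
*duli* — last vowel /i/ (a high vowel) → -uwu → *duliuwu*.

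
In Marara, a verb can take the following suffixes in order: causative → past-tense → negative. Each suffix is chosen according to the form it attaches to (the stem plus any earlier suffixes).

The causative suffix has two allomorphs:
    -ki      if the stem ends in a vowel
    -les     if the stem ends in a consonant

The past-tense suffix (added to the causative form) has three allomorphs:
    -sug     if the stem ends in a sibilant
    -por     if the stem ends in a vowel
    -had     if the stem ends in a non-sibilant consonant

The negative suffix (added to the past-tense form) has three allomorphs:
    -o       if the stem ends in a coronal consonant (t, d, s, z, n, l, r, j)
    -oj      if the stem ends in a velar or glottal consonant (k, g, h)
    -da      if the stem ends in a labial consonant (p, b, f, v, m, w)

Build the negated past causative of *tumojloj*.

Since the final sound of *tumojloj* is /j/ (a consonant), it takes -les, giving *tumojlojles*.
The causative form *tumojlojles*: final sound = /s/, a sibilant → -sug → *tumojlojlessug*.
The final consonant of the past-tense form *tumojlojlessug* is /g/, which is velar/glottal, so the negative suffix is -oj, giving *tumojlojlessugoj*.

tumojlojlessugoj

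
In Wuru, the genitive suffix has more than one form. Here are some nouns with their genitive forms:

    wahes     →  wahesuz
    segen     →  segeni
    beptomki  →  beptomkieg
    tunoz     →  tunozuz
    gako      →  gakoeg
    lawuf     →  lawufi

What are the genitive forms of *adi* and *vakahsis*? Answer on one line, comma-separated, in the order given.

adieg, vakahsisuz

Looking at the final sound of each stem: -uz when the stem ends in a sibilant (*wahes*, *tunoz*); -i when the stem ends in a non-sibilant consonant (*segen*, *lawuf*); -eg when the stem ends in a vowel (*beptomki*, *gako*).
The final sound of *adi* is /i/, which is a vowel, so the suffix is -eg, giving *adieg*.
*vakahsis* — final sound /s/ (a sibilant) → -uz → *vakahsisuz*.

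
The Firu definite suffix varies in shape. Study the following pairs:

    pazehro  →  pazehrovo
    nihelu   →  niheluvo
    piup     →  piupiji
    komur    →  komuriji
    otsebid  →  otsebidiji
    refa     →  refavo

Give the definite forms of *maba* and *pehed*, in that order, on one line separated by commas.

mabavo, pehediji

The suffix is conditioned by the final sound: -iji when the stem ends in a consonant (*piup*, *komur*, *otsebid*); -vo when the stem ends in a vowel (*pazehro*, *nihelu*, *refa*).
*maba*: final sound = /a/, a vowel → -vo → *mabavo*.
*pehed* — final sound /d/ (a consonant) → -iji → *pehediji*.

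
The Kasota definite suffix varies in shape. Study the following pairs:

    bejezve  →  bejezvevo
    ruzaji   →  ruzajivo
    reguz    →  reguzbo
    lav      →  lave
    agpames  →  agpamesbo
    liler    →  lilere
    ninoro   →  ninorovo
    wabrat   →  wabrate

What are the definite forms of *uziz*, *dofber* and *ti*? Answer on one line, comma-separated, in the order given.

uzizbo, dofbere, tivo

The pattern is sibilance of the final sound: -bo when the stem ends in a sibilant (*reguz*, *agpames*); -e when the stem ends in a non-sibilant consonant (*lav*, *liler*, *wabrat*); -vo when the stem ends in a vowel (*bejezve*, *ruzaji*, *ninoro*).
*uziz* — final sound /z/ (a sibilant) → -bo → *uzizbo*.
The final sound of *dofber* is /r/, which is a non-sibilant consonant, so the suffix is -e, giving *dofbere*.
*ti* — final sound /i/ (a vowel) → -vo → *tivo*.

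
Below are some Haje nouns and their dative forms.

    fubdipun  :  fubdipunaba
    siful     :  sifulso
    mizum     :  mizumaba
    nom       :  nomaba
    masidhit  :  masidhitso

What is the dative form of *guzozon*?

guzozonaba

The alternation tracks the final consonant of the stem — -aba when the stem ends in a nasal (*fubdipun*, *mizum*, *nom*); -so when the stem ends in a non-nasal consonant (*siful*, *masidhit*).
*guzozon* — final consonant /n/ (a nasal) → -aba → *guzozonaba*.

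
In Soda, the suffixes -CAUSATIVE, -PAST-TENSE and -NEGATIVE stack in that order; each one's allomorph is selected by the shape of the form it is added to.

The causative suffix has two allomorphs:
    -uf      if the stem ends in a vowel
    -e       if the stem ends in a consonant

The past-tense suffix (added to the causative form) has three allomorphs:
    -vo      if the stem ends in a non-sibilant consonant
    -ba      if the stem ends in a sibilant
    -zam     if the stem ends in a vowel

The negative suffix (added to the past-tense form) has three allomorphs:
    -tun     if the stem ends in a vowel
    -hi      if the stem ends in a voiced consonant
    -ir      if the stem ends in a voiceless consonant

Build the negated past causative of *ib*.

*ib* — final sound /b/ (a consonant) → -e → *ibe*.
The final sound of the causative form *ibe* is /e/, which is a vowel, so the past-tense suffix is -zam, giving *ibezam*.
The past-tense form *ibezam*: final sound = /m/, a voiced consonant → -hi → *ibezamhi*.

ibezamhi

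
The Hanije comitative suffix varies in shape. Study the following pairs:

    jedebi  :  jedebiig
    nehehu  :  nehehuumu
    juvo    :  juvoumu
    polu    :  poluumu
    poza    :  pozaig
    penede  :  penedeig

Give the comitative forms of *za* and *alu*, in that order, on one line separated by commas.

zaig, aluumu

Looking at the last vowel of each stem: -umu when the last vowel of the stem is a rounded vowel (*nehehu*, *juvo*, *polu*); -ig when the last vowel of the stem is an unrounded vowel (*jedebi*, *poza*, *penede*).
*za*: last vowel = /a/, an unrounded vowel → -ig → *zaig*.
The last vowel of *alu* is /u/, which is a rounded vowel, so the suffix is -umu, giving *aluumu*.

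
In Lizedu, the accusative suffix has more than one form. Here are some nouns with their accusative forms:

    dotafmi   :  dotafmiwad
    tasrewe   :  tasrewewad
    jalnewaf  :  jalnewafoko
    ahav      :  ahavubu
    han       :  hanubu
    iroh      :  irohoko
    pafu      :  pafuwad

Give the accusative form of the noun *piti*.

pitiwad

The pattern is voicing of the final sound: -oko when the stem ends in a voiceless consonant (*jalnewaf*, *iroh*); -ubu when the stem ends in a voiced consonant (*ahav*, *han*); -wad when the stem ends in a vowel (*dotafmi*, *tasrewe*, *pafu*).
The final sound of *piti* is /i/, which is a vowel, so the suffix is -wad, giving *pitiwad*.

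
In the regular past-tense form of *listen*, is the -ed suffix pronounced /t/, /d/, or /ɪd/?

/d/

The stem *listen* ends in a voiced sound other than /d/.
The -ed suffix is realized as /ɪd/ after /t, d/; as /t/ after other voiceless consonants; and as /d/ after other voiced sounds.
So -ed on *listen* is pronounced /d/.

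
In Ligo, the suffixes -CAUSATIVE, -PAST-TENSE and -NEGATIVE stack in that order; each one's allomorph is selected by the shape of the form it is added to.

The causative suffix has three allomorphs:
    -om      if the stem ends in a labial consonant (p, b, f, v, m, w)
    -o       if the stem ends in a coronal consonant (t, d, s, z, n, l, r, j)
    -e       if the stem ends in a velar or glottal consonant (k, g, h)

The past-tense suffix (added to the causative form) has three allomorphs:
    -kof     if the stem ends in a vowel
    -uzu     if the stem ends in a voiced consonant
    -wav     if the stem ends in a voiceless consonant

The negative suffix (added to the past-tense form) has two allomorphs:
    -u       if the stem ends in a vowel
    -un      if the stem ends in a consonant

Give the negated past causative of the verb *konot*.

konotokofun

Since the final consonant of *konot* is /t/ (coronal), it takes -o, giving *konoto*.
The causative form *konoto*: final sound = /o/, a vowel → -kof → *konotokof*.
The past-tense form *konotokof*: final sound = /f/, a consonant → -un → *konotokofun*.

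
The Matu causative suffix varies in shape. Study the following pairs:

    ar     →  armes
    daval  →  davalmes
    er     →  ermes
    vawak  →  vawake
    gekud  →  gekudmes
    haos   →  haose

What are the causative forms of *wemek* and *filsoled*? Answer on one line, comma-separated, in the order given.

wemeke, filsoledmes

Looking at the final consonant of each stem: -e when the stem ends in a voiceless consonant (*vawak*, *haos*); -mes when the stem ends in a voiced consonant (*ar*, *daval*, *er*, *gekud*).
The final consonant of *wemek* is /k/, which is voiceless, so the suffix is -e, giving *wemeke*.
Since the final consonant of *filsoled* is /d/ (voiced), it takes -mes, giving *filsoledmes*.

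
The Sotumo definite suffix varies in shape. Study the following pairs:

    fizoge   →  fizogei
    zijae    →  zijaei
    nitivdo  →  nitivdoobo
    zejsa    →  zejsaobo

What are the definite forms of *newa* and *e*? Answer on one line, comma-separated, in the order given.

The pattern is front/back vowel harmony: -i when the last vowel of the stem is a front vowel (*fizoge*, *zijae*); -obo when the last vowel of the stem is a back vowel (*nitivdo*, *zejsa*).
*newa* — last vowel /a/ (a back vowel) → -obo → *newaobo*.
*e*: last vowel = /e/, a front vowel → -i → *ei*.

newaobo, ei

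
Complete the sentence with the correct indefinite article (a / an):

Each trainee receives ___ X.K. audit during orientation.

The indefinite article is chosen by the initial *sound* of the following word, not its spelling.
The initialism *X.K.* is read letter by letter; the first letter, X, is pronounced /ɛks/, which begins with a vowel sound.
So the article is *an*: Each trainee receives an X.K. audit during orientation.

an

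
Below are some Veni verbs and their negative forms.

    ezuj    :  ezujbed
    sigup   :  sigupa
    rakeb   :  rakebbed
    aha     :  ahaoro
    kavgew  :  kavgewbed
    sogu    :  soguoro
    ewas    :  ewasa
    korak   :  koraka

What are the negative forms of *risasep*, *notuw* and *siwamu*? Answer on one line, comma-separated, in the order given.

Looking at the final sound of each stem: -a when the stem ends in a voiceless consonant (*sigup*, *ewas*, *korak*); -bed when the stem ends in a voiced consonant (*ezuj*, *rakeb*, *kavgew*); -oro when the stem ends in a vowel (*aha*, *sogu*).
*risasep* — final sound /p/ (a voiceless consonant) → -a → *risasepa*.
*notuw*: final sound = /w/, a voiced consonant → -bed → *notuwbed*.
The final sound of *siwamu* is /u/, which is a vowel, so the suffix is -oro, giving *siwamuoro*.

risasepa, notuwbed, siwamuoro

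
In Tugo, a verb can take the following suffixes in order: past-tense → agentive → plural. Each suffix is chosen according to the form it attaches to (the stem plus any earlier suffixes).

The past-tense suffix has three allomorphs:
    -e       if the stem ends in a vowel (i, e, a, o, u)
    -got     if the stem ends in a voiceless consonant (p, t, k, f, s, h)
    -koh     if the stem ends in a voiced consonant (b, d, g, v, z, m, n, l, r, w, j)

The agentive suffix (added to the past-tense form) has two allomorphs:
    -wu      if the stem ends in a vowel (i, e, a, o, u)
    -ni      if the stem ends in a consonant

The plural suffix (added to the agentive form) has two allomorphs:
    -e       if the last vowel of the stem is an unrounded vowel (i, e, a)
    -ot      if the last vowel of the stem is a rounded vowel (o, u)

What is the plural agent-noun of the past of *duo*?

duoewuot

*duo*: final sound = /o/, a vowel → -e → *duoe*.
The past-tense form *duoe*: final sound = /e/, a vowel → -wu → *duoewu*.
The agentive form *duoewu* — last vowel /u/ (a rounded vowel) → -ot → *duoewuot*.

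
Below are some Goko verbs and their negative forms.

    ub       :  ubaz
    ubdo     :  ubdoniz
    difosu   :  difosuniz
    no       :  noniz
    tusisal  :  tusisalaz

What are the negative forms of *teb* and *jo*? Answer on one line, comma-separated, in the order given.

tebaz, joniz

Looking at the final sound of each stem: -az when the stem ends in a consonant (*ub*, *tusisal*); -niz when the stem ends in a vowel (*ubdo*, *difosu*, *no*).
*teb* — final sound /b/ (a consonant) → -az → *tebaz*.
The final sound of *jo* is /o/, which is a vowel, so the suffix is -niz, giving *joniz*.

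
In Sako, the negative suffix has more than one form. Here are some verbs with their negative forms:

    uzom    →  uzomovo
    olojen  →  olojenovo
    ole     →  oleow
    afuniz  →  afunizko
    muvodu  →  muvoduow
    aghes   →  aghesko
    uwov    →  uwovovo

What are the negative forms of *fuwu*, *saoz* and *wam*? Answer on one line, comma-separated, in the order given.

Looking at the final sound of each stem: -ko when the stem ends in a sibilant (*afuniz*, *aghes*); -ovo when the stem ends in a non-sibilant consonant (*uzom*, *olojen*, *uwov*); -ow when the stem ends in a vowel (*ole*, *muvodu*).
The final sound of *fuwu* is /u/, which is a vowel, so the suffix is -ow, giving *fuwuow*.
The final sound of *saoz* is /z/, which is a sibilant, so the suffix is -ko, giving *saozko*.
*wam*: final sound = /m/, a non-sibilant consonant → -ovo → *wamovo*.

fuwuow, saozko, wamovo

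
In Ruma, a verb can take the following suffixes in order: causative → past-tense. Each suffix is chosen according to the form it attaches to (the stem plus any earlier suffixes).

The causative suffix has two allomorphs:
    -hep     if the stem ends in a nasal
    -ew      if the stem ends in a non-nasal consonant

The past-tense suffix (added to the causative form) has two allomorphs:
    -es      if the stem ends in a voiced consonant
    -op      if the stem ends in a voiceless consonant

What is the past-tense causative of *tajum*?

tajumhepop

The final consonant of *tajum* is /m/, which is a nasal, so the causative suffix is -hep, giving *tajumhep*.
The final consonant of the causative form *tajumhep* is /p/, which is voiceless, so the past-tense suffix is -op, giving *tajumhepop*.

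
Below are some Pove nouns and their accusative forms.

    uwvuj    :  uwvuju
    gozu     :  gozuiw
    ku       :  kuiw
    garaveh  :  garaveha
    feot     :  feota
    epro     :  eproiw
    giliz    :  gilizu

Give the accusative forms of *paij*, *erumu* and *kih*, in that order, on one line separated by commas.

paiju, erumuiw, kiha

The pattern is voicing of the final sound: -a when the stem ends in a voiceless consonant (*garaveh*, *feot*); -u when the stem ends in a voiced consonant (*uwvuj*, *giliz*); -iw when the stem ends in a vowel (*gozu*, *ku*, *epro*).
*paij*: final sound = /j/, a voiced consonant → -u → *paiju*.
The final sound of *erumu* is /u/, which is a vowel, so the suffix is -iw, giving *erumuiw*.
The final sound of *kih* is /h/, which is a voiceless consonant, so the suffix is -a, giving *kiha*.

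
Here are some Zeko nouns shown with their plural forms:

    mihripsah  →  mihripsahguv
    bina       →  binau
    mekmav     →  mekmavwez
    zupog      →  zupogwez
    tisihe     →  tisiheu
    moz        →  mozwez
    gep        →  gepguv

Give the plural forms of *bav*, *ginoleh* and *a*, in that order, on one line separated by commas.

bavwez, ginolehguv, au

The alternation tracks the final sound of the stem — -guv when the stem ends in a voiceless consonant (*mihripsah*, *gep*); -wez when the stem ends in a voiced consonant (*mekmav*, *zupog*, *moz*); -u when the stem ends in a vowel (*bina*, *tisihe*).
*bav* — final sound /v/ (a voiced consonant) → -wez → *bavwez*.
*ginoleh* — final sound /h/ (a voiceless consonant) → -guv → *ginolehguv*.
The final sound of *a* is /a/, which is a vowel, so the suffix is -u, giving *au*.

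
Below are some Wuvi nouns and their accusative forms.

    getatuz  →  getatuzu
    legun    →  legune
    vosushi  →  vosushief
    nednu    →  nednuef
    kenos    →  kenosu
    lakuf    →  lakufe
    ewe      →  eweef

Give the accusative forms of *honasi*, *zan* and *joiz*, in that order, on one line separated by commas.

honasief, zane, joizu

Looking at the final sound of each stem: -u when the stem ends in a sibilant (*getatuz*, *kenos*); -e when the stem ends in a non-sibilant consonant (*legun*, *lakuf*); -ef when the stem ends in a vowel (*vosushi*, *nednu*, *ewe*).
*honasi*: final sound = /i/, a vowel → -ef → *honasief*.
*zan*: final sound = /n/, a non-sibilant consonant → -e → *zane*.
*joiz*: final sound = /z/, a sibilant → -u → *joizu*.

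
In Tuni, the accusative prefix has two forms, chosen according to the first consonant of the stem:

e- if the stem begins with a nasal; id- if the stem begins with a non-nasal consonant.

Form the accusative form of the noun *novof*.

The first consonant of *novof* is /n/, which is a nasal, so the prefix is e-, giving *enovof*.

enovof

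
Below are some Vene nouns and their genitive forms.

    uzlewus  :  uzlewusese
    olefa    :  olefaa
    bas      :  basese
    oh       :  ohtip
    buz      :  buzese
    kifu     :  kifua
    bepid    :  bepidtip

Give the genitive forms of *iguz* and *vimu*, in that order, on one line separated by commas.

iguzese, vimua

The pattern is sibilance of the final sound: -ese when the stem ends in a sibilant (*uzlewus*, *bas*, *buz*); -tip when the stem ends in a non-sibilant consonant (*oh*, *bepid*); -a when the stem ends in a vowel (*olefa*, *kifu*).
The final sound of *iguz* is /z/, which is a sibilant, so the suffix is -ese, giving *iguzese*.
The final sound of *vimu* is /u/, which is a vowel, so the suffix is -a, giving *vimua*.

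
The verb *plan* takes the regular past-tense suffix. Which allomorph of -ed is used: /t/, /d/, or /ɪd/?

/d/

The stem *plan* ends in a voiced sound other than /d/.
The -ed suffix is realized as /ɪd/ after /t, d/; as /t/ after other voiceless consonants; and as /d/ after other voiced sounds.
So -ed on *plan* is pronounced /d/.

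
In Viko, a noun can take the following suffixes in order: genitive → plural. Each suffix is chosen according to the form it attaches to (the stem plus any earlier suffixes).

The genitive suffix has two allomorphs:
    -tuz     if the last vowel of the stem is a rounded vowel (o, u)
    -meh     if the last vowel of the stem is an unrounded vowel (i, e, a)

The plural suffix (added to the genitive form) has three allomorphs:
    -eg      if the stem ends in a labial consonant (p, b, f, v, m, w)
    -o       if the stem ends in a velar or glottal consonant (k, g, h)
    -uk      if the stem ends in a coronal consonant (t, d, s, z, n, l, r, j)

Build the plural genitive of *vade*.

vademeho

Since the last vowel of *vade* is /e/ (an unrounded vowel), it takes -meh, giving *vademeh*.
The final consonant of the genitive form *vademeh* is /h/, which is velar/glottal, so the plural suffix is -o, giving *vademeho*.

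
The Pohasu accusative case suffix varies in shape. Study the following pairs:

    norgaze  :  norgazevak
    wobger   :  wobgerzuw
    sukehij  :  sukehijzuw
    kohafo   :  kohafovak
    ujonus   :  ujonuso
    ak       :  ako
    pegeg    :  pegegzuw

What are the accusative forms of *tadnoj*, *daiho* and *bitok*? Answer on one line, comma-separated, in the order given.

tadnojzuw, daihovak, bitoko

Looking at the final sound of each stem: -o when the stem ends in a voiceless consonant (*ujonus*, *ak*); -zuw when the stem ends in a voiced consonant (*wobger*, *sukehij*, *pegeg*); -vak when the stem ends in a vowel (*norgaze*, *kohafo*).
*tadnoj*: final sound = /j/, a voiced consonant → -zuw → *tadnojzuw*.
*daiho*: final sound = /o/, a vowel → -vak → *daihovak*.
Since the final sound of *bitok* is /k/ (a voiceless consonant), it takes -o, giving *bitoko*.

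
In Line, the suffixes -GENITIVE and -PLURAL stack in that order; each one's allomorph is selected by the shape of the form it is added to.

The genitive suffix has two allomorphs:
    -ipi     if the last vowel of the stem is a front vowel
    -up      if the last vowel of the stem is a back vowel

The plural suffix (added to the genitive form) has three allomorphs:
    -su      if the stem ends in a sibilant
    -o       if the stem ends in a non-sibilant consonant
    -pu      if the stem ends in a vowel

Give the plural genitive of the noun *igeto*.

igetoupo

Since the last vowel of *igeto* is /o/ (a back vowel), it takes -up, giving *igetoup*.
The final sound of the genitive form *igetoup* is /p/, which is a non-sibilant consonant, so the plural suffix is -o, giving *igetoupo*.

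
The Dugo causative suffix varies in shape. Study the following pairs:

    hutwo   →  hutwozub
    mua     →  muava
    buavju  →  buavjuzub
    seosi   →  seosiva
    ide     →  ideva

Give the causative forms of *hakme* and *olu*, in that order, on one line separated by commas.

hakmeva, oluzub

The suffix is conditioned by the last vowel: -zub when the last vowel of the stem is a rounded vowel (*hutwo*, *buavju*); -va when the last vowel of the stem is an unrounded vowel (*mua*, *seosi*, *ide*).
The last vowel of *hakme* is /e/, which is an unrounded vowel, so the suffix is -va, giving *hakmeva*.
Since the last vowel of *olu* is /u/ (a rounded vowel), it takes -zub, giving *oluzub*.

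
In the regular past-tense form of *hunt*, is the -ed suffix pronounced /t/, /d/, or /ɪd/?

/ɪd/

The stem *hunt* ends in /t/ or /d/.
The -ed suffix is realized as /ɪd/ after /t, d/; as /t/ after other voiceless consonants; and as /d/ after other voiced sounds.
So -ed on *hunt* is pronounced /ɪd/.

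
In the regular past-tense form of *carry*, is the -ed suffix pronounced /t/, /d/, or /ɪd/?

The stem *carry* ends in a voiced sound other than /d/.
The -ed suffix is realized as /ɪd/ after /t, d/; as /t/ after other voiceless consonants; and as /d/ after other voiced sounds.
So -ed on *carry* is pronounced /d/.

/d/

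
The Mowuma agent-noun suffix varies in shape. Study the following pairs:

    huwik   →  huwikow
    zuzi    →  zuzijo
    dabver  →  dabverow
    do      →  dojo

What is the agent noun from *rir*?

rirow

The pattern is consonant vs. vowel: -ow when the stem ends in a consonant (*huwik*, *dabver*); -jo when the stem ends in a vowel (*zuzi*, *do*).
*rir*: final sound = /r/, a consonant → -ow → *rirow*.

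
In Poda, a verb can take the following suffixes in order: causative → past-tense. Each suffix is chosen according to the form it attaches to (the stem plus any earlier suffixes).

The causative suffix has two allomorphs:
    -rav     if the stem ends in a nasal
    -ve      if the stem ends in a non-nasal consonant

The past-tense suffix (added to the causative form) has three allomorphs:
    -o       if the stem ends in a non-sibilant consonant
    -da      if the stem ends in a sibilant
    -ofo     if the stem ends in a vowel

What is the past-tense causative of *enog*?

enogveofo

*enog*: final consonant = /g/, non-nasal → -ve → *enogve*.
Since the final sound of the causative form *enogve* is /e/ (a vowel), it takes -ofo, giving *enogveofo*.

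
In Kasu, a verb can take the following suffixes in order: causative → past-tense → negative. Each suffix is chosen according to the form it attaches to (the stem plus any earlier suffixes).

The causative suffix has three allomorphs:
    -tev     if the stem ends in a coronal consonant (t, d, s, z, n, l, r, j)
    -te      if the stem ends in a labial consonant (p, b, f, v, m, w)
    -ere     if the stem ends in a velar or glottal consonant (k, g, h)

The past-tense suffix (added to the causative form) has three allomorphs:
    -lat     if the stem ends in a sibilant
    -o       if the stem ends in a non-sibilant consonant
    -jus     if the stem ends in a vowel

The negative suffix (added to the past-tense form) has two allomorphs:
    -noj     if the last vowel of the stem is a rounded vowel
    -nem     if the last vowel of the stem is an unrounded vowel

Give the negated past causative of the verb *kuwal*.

kuwaltevonoj

The final consonant of *kuwal* is /l/, which is coronal, so the causative suffix is -tev, giving *kuwaltev*.
The causative form *kuwaltev* — final sound /v/ (a non-sibilant consonant) → -o → *kuwaltevo*.
The past-tense form *kuwaltevo*: last vowel = /o/, a rounded vowel → -noj → *kuwaltevonoj*.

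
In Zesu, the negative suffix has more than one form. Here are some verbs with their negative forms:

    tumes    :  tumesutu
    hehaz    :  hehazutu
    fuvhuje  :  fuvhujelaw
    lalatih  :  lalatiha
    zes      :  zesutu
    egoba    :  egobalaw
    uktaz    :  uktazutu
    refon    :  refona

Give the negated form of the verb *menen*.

The alternation tracks the final sound of the stem — -utu when the stem ends in a sibilant (*tumes*, *hehaz*, *zes*, *uktaz*); -a when the stem ends in a non-sibilant consonant (*lalatih*, *refon*); -law when the stem ends in a vowel (*fuvhuje*, *egoba*).
*menen* — final sound /n/ (a non-sibilant consonant) → -a → *menena*.

menena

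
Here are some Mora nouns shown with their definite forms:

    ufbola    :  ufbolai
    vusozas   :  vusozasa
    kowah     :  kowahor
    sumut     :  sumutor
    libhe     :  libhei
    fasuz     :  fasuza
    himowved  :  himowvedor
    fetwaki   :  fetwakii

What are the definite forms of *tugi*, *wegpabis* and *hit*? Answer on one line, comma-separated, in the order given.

tugii, wegpabisa, hitor

The alternation tracks the final sound of the stem — -a when the stem ends in a sibilant (*vusozas*, *fasuz*); -or when the stem ends in a non-sibilant consonant (*kowah*, *sumut*, *himowved*); -i when the stem ends in a vowel (*ufbola*, *libhe*, *fetwaki*).
*tugi*: final sound = /i/, a vowel → -i → *tugii*.
Since the final sound of *wegpabis* is /s/ (a sibilant), it takes -a, giving *wegpabisa*.
Since the final sound of *hit* is /t/ (a non-sibilant consonant), it takes -or, giving *hitor*.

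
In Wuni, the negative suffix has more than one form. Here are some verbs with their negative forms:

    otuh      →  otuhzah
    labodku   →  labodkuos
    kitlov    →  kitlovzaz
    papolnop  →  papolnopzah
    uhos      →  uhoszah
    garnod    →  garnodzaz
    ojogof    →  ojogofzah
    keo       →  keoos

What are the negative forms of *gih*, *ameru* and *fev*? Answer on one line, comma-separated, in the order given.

gihzah, ameruos, fevzaz

Looking at the final sound of each stem: -zah when the stem ends in a voiceless consonant (*otuh*, *papolnop*, *uhos*, *ojogof*); -zaz when the stem ends in a voiced consonant (*kitlov*, *garnod*); -os when the stem ends in a vowel (*labodku*, *keo*).
*gih*: final sound = /h/, a voiceless consonant → -zah → *gihzah*.
*ameru*: final sound = /u/, a vowel → -os → *ameruos*.
The final sound of *fev* is /v/, which is a voiced consonant, so the suffix is -zaz, giving *fevzaz*.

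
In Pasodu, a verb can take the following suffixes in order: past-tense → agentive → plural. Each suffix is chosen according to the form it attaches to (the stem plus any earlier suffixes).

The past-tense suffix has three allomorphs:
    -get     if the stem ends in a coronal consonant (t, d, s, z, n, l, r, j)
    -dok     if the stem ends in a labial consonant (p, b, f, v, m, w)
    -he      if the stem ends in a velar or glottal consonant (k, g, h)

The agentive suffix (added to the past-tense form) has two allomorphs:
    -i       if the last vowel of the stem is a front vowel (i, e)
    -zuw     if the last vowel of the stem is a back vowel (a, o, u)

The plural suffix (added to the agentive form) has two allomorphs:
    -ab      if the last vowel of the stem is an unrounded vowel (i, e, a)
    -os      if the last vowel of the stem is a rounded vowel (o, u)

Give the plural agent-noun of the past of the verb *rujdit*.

rujditgetiab

*rujdit*: final consonant = /t/, coronal → -get → *rujditget*.
The past-tense form *rujditget*: last vowel = /e/, a front vowel → -i → *rujditgeti*.
The agentive form *rujditgeti*: last vowel = /i/, an unrounded vowel → -ab → *rujditgetiab*.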